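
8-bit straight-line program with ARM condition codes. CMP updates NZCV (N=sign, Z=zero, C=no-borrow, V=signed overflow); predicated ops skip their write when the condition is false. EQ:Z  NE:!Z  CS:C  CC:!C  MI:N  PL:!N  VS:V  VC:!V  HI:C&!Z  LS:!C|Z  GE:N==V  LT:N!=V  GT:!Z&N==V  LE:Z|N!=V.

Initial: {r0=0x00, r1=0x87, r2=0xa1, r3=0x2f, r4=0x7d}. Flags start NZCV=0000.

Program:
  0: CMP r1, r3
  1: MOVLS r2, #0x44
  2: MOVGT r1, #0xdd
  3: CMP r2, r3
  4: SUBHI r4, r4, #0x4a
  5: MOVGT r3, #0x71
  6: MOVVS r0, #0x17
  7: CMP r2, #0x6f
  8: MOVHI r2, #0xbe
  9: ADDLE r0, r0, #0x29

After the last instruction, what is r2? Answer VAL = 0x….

0: ✓ CMP  NZCV=0011
1: · MOVLS
2: · MOVGT
3: ✓ CMP  NZCV=0011
4: ✓ SUBHI  r4←0x33
5: · MOVGT
6: ✓ MOVVS  r0←0x17
7: ✓ CMP  NZCV=0011
8: ✓ MOVHI  r2←0xbe
9: ✓ ADDLE  r0←0x40

VAL = 0xbe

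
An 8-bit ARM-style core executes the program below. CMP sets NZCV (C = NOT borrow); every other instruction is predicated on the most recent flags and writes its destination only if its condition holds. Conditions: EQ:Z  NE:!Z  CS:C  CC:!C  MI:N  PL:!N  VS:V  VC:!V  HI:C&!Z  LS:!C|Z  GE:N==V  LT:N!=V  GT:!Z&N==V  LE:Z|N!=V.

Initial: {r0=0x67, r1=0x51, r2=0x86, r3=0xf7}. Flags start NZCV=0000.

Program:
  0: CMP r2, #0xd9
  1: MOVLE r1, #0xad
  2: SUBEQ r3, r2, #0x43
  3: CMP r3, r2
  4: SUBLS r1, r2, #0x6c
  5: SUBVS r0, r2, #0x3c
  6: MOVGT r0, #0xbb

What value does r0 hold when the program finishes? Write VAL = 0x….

[0] flags=1000 → (cmp)
[1] flags=1000 LE?T → r1=0xad
[2] flags=1000 EQ?F → skip
[3] flags=0010 → (cmp)
[4] flags=0010 LS?F → skip
[5] flags=0010 VS?F → skip
[6] flags=0010 GT?T → r0=0xbb

VAL = 0xbb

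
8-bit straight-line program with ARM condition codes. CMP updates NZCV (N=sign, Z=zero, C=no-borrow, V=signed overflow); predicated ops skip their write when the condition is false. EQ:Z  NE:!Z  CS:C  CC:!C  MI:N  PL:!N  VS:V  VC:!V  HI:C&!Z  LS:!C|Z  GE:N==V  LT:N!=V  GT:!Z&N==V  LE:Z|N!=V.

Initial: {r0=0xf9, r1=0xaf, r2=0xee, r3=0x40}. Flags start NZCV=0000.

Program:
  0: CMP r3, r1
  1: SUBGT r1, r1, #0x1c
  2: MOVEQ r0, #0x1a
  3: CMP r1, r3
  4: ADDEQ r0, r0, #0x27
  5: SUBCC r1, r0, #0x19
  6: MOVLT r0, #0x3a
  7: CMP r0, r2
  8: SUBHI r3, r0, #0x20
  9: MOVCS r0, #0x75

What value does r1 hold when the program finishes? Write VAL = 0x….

VAL = 0x93

[0] flags=1001 → (cmp)
[1] flags=1001 GT?T → r1=0x93
[2] flags=1001 EQ?F → skip
[3] flags=0011 → (cmp)
[4] flags=0011 EQ?F → skip
[5] flags=0011 CC?F → skip
[6] flags=0011 LT?T → r0=0x3a
[7] flags=0000 → (cmp)
[8] flags=0000 HI?F → skip
[9] flags=0000 CS?F → skip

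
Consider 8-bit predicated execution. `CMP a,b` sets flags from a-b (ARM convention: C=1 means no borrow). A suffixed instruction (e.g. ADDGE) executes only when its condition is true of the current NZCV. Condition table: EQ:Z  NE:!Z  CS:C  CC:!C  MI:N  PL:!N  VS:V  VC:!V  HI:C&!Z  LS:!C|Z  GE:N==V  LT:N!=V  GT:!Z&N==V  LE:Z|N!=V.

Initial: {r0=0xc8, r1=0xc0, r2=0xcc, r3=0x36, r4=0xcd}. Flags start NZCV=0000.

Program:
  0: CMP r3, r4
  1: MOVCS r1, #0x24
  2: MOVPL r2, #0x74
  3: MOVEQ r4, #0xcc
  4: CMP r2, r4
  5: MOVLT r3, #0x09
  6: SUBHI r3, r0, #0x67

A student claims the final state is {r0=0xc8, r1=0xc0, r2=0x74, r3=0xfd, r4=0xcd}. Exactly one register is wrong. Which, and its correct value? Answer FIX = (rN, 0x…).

FIX = (r3, 0x36)

0: ✓ CMP  NZCV=0000
1: · MOVCS
2: ✓ MOVPL  r2←0x74
3: · MOVEQ
4: ✓ CMP  NZCV=1001
5: · MOVLT
6: · SUBHI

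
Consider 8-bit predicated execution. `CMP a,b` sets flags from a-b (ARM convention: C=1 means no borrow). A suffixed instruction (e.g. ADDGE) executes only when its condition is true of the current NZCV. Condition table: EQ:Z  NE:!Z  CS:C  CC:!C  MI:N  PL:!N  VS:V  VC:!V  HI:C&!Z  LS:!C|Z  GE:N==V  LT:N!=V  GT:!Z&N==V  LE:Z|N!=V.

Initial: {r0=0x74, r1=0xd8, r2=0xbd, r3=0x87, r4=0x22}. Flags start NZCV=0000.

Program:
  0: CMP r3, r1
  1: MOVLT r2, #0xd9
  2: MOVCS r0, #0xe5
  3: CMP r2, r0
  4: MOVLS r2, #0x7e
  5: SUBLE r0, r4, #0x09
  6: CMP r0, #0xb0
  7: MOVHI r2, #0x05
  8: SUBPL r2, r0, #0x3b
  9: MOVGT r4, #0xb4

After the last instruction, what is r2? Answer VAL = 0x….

VAL = 0xde

[0] flags=1000 → (cmp)
[1] flags=1000 LT?T → r2=0xd9
[2] flags=1000 CS?F → skip
[3] flags=0011 → (cmp)
[4] flags=0011 LS?F → skip
[5] flags=0011 LE?T → r0=0x19
[6] flags=0000 → (cmp)
[7] flags=0000 HI?F → skip
[8] flags=0000 PL?T → r2=0xde
[9] flags=0000 GT?T → r4=0xb4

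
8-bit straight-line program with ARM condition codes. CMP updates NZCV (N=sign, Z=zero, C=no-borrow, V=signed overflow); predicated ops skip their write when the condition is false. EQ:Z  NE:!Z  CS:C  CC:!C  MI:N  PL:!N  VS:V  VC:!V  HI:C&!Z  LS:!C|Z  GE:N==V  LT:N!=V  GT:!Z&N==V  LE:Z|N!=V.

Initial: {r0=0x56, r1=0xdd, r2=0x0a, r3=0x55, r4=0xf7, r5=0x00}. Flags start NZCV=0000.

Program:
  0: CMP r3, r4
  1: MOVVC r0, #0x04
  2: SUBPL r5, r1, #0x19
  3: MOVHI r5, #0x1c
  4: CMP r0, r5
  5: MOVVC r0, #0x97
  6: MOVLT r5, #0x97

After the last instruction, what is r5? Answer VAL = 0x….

VAL = 0xc4

0: ✓ CMP  NZCV=0000
1: ✓ MOVVC  r0←0x04
2: ✓ SUBPL  r5←0xc4
3: · MOVHI
4: ✓ CMP  NZCV=0000
5: ✓ MOVVC  r0←0x97
6: · MOVLT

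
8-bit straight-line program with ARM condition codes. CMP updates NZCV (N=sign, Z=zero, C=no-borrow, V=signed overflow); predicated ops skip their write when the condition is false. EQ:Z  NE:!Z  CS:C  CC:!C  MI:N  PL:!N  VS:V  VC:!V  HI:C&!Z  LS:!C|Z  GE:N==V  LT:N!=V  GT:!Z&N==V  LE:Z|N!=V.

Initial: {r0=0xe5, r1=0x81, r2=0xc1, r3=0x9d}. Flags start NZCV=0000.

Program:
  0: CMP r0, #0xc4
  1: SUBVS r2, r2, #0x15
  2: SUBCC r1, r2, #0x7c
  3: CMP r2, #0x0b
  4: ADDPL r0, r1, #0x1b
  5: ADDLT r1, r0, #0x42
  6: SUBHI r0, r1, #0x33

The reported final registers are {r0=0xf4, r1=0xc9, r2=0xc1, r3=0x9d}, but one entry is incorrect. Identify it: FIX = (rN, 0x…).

FIX = (r1, 0x27)

[0] flags=0010 → (cmp)
[1] flags=0010 VS?F → skip
[2] flags=0010 CC?F → skip
[3] flags=1010 → (cmp)
[4] flags=1010 PL?F → skip
[5] flags=1010 LT?T → r1=0x27
[6] flags=1010 HI?T → r0=0xf4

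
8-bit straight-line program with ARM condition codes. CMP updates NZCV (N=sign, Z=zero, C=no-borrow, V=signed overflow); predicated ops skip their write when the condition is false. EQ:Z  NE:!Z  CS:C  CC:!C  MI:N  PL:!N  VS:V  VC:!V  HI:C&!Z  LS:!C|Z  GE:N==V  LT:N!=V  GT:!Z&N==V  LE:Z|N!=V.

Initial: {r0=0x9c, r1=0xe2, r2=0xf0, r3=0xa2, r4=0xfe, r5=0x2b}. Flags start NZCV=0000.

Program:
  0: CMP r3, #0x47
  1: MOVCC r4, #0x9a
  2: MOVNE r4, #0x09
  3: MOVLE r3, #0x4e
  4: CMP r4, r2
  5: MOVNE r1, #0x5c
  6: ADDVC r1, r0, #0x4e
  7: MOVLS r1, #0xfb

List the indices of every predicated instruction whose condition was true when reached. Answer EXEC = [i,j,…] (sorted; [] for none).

EXEC = [2,3,5,6,7]

[0] flags=0011 → (cmp)
[1] flags=0011 CC?F → skip
[2] flags=0011 NE?T → r4=0x09
[3] flags=0011 LE?T → r3=0x4e
[4] flags=0000 → (cmp)
[5] flags=0000 NE?T → r1=0x5c
[6] flags=0000 VC?T → r1=0xea
[7] flags=0000 LS?T → r1=0xfb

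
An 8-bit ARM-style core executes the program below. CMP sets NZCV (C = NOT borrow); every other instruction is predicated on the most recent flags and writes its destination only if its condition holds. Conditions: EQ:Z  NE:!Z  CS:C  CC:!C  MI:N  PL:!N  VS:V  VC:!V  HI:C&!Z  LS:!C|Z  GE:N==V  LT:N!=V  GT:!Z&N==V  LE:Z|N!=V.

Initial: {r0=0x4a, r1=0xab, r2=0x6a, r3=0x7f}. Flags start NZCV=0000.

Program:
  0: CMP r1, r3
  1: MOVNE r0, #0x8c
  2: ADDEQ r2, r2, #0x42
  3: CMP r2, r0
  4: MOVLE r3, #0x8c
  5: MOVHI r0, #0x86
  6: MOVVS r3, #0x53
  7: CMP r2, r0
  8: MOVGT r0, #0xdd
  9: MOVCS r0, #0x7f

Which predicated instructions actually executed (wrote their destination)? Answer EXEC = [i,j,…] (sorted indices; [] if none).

EXEC = [1,6,8]

0: ✓ CMP  NZCV=0011
1: ✓ MOVNE  r0←0x8c
2: · ADDEQ
3: ✓ CMP  NZCV=1001
4: · MOVLE
5: · MOVHI
6: ✓ MOVVS  r3←0x53
7: ✓ CMP  NZCV=1001
8: ✓ MOVGT  r0←0xdd
9: · MOVCS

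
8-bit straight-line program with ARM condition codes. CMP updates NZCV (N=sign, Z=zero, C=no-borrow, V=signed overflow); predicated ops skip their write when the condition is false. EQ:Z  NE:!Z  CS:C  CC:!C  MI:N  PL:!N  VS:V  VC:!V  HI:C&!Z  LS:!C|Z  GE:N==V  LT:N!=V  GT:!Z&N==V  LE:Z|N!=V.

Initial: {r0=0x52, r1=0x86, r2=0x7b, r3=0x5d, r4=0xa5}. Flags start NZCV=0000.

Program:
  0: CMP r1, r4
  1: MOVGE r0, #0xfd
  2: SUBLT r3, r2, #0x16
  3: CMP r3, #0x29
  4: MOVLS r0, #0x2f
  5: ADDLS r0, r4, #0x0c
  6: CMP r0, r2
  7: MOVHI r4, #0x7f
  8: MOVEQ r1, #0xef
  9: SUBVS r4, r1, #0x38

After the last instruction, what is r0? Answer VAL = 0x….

[0] flags=1000 → (cmp)
[1] flags=1000 GE?F → skip
[2] flags=1000 LT?T → r3=0x65
[3] flags=0010 → (cmp)
[4] flags=0010 LS?F → skip
[5] flags=0010 LS?F → skip
[6] flags=1000 → (cmp)
[7] flags=1000 HI?F → skip
[8] flags=1000 EQ?F → skip
[9] flags=1000 VS?F → skip

VAL = 0x52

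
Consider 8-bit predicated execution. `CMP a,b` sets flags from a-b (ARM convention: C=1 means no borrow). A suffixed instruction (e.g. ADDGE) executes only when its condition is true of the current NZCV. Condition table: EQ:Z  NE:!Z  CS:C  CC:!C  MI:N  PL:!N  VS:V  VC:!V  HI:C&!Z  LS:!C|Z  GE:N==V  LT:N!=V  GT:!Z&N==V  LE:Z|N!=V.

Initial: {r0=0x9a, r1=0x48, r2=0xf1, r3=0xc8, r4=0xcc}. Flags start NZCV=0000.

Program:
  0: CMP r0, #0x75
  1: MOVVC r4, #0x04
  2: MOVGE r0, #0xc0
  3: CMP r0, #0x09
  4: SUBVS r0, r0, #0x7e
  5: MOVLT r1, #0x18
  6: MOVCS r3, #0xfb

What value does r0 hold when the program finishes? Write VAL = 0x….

VAL = 0x9a

[0] flags=0011 → (cmp)
[1] flags=0011 VC?F → skip
[2] flags=0011 GE?F → skip
[3] flags=1010 → (cmp)
[4] flags=1010 VS?F → skip
[5] flags=1010 LT?T → r1=0x18
[6] flags=1010 CS?T → r3=0xfb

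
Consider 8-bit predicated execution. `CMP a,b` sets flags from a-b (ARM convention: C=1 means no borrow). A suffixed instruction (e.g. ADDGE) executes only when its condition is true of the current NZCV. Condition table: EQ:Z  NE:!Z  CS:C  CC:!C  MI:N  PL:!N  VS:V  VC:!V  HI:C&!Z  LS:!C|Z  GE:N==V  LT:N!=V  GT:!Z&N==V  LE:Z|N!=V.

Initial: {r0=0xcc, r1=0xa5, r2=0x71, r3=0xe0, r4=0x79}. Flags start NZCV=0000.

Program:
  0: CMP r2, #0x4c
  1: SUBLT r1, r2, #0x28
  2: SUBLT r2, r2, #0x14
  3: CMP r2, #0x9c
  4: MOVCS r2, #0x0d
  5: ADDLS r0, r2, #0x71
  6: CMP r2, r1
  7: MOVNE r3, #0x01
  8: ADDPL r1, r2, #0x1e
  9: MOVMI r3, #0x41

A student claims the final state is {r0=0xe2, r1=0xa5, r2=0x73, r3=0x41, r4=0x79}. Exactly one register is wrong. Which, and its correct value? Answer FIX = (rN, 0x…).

[0] flags=0010 → (cmp)
[1] flags=0010 LT?F → skip
[2] flags=0010 LT?F → skip
[3] flags=1001 → (cmp)
[4] flags=1001 CS?F → skip
[5] flags=1001 LS?T → r0=0xe2
[6] flags=1001 → (cmp)
[7] flags=1001 NE?T → r3=0x01
[8] flags=1001 PL?F → skip
[9] flags=1001 MI?T → r3=0x41

FIX = (r2, 0x71)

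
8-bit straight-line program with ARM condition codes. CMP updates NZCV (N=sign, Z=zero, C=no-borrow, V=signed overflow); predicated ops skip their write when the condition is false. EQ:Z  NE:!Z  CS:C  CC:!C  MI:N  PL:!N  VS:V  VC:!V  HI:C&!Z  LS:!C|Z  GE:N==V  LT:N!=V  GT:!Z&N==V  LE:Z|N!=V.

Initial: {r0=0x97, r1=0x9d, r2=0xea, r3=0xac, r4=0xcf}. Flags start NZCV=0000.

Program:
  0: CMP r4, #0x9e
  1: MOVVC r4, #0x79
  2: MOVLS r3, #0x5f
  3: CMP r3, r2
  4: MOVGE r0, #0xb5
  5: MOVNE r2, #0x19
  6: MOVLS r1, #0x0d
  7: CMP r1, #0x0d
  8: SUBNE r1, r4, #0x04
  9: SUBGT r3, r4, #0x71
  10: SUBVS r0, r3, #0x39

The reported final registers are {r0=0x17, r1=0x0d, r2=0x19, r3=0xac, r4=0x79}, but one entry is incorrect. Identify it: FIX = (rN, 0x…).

FIX = (r0, 0x97)

[0] flags=0010 → (cmp)
[1] flags=0010 VC?T → r4=0x79
[2] flags=0010 LS?F → skip
[3] flags=1000 → (cmp)
[4] flags=1000 GE?F → skip
[5] flags=1000 NE?T → r2=0x19
[6] flags=1000 LS?T → r1=0x0d
[7] flags=0110 → (cmp)
[8] flags=0110 NE?F → skip
[9] flags=0110 GT?F → skip
[10] flags=0110 VS?F → skip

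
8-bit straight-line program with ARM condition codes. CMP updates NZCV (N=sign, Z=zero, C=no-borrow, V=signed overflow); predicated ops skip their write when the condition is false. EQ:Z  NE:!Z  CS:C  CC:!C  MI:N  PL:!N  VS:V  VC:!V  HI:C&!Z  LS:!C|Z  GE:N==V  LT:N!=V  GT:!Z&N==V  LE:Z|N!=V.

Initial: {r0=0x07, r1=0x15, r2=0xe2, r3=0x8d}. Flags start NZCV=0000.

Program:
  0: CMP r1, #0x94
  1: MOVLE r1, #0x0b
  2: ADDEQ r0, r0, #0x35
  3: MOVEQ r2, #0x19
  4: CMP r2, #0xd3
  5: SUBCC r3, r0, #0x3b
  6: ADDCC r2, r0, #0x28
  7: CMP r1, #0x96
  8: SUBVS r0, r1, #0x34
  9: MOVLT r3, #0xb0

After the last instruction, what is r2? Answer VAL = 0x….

VAL = 0xe2

[0] flags=1001 → (cmp)
[1] flags=1001 LE?F → skip
[2] flags=1001 EQ?F → skip
[3] flags=1001 EQ?F → skip
[4] flags=0010 → (cmp)
[5] flags=0010 CC?F → skip
[6] flags=0010 CC?F → skip
[7] flags=0000 → (cmp)
[8] flags=0000 VS?F → skip
[9] flags=0000 LT?F → skip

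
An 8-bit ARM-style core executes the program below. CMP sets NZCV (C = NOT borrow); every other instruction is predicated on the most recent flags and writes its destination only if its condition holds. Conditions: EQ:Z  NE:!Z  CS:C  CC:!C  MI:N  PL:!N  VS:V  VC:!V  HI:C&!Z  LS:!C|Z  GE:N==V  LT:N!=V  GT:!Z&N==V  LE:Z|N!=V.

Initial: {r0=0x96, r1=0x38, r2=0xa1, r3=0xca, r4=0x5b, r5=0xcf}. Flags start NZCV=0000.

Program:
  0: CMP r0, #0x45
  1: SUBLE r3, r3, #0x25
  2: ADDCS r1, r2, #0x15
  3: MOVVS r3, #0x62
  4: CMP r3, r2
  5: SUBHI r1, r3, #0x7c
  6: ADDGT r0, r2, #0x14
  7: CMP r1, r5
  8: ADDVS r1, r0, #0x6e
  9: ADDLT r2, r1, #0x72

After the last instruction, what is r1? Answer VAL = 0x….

VAL = 0xb6

0: ✓ CMP  NZCV=0011
1: ✓ SUBLE  r3←0xa5
2: ✓ ADDCS  r1←0xb6
3: ✓ MOVVS  r3←0x62
4: ✓ CMP  NZCV=1001
5: · SUBHI
6: ✓ ADDGT  r0←0xb5
7: ✓ CMP  NZCV=1000
8: · ADDVS
9: ✓ ADDLT  r2←0x28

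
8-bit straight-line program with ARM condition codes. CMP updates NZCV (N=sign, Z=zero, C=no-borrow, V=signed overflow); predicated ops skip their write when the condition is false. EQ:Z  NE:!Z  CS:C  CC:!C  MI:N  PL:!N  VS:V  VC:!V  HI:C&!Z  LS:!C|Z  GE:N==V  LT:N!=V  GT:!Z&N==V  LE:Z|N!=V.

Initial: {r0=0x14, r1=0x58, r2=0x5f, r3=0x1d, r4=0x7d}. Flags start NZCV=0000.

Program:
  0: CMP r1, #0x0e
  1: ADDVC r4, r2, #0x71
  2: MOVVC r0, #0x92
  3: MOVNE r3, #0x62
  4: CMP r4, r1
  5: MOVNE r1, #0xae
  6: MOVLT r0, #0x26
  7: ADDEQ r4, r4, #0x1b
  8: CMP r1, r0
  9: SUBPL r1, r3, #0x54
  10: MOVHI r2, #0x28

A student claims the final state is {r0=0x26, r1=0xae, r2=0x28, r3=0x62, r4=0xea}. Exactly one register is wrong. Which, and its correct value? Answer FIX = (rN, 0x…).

[0] flags=0010 → (cmp)
[1] flags=0010 VC?T → r4=0xd0
[2] flags=0010 VC?T → r0=0x92
[3] flags=0010 NE?T → r3=0x62
[4] flags=0011 → (cmp)
[5] flags=0011 NE?T → r1=0xae
[6] flags=0011 LT?T → r0=0x26
[7] flags=0011 EQ?F → skip
[8] flags=1010 → (cmp)
[9] flags=1010 PL?F → skip
[10] flags=1010 HI?T → r2=0x28

FIX = (r4, 0xd0)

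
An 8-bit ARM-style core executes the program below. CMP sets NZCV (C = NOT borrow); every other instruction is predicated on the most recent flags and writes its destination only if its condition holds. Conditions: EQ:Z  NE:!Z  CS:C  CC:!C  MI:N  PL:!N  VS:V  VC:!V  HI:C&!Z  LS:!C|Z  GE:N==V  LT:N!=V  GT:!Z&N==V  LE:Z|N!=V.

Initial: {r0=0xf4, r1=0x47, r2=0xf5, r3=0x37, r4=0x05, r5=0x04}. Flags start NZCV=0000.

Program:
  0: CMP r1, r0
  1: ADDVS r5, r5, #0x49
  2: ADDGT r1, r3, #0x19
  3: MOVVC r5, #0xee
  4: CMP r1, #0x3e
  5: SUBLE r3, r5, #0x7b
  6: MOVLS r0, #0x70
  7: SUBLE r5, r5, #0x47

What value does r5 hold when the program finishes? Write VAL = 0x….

0: ✓ CMP  NZCV=0000
1: · ADDVS
2: ✓ ADDGT  r1←0x50
3: ✓ MOVVC  r5←0xee
4: ✓ CMP  NZCV=0010
5: · SUBLE
6: · MOVLS
7: · SUBLE

VAL = 0xee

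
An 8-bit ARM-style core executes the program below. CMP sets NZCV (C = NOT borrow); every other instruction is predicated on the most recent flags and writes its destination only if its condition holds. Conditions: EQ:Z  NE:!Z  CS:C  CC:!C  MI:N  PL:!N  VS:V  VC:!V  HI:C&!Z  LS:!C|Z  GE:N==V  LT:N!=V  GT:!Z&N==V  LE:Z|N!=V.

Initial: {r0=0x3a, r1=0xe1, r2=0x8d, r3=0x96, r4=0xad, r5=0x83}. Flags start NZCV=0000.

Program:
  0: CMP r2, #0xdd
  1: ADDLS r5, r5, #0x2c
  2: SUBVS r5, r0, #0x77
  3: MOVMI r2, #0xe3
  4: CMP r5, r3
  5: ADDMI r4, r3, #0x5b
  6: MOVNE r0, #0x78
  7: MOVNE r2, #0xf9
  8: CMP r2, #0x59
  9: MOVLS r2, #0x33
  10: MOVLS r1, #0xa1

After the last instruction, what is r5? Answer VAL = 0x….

VAL = 0xaf

[0] flags=1000 → (cmp)
[1] flags=1000 LS?T → r5=0xaf
[2] flags=1000 VS?F → skip
[3] flags=1000 MI?T → r2=0xe3
[4] flags=0010 → (cmp)
[5] flags=0010 MI?F → skip
[6] flags=0010 NE?T → r0=0x78
[7] flags=0010 NE?T → r2=0xf9
[8] flags=1010 → (cmp)
[9] flags=1010 LS?F → skip
[10] flags=1010 LS?F → skip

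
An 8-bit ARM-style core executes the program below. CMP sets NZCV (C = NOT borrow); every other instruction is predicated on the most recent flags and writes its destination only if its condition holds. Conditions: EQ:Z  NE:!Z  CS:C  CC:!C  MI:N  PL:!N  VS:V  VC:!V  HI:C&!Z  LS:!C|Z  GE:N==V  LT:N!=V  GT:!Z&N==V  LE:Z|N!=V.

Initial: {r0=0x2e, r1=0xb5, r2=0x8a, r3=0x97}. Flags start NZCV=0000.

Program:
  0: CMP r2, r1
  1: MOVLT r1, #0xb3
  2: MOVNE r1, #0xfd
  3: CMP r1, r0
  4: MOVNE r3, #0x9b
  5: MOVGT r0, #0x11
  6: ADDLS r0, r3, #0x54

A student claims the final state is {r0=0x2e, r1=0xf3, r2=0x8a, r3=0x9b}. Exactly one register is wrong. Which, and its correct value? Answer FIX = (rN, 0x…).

[0] flags=1000 → (cmp)
[1] flags=1000 LT?T → r1=0xb3
[2] flags=1000 NE?T → r1=0xfd
[3] flags=1010 → (cmp)
[4] flags=1010 NE?T → r3=0x9b
[5] flags=1010 GT?F → skip
[6] flags=1010 LS?F → skip

FIX = (r1, 0xfd)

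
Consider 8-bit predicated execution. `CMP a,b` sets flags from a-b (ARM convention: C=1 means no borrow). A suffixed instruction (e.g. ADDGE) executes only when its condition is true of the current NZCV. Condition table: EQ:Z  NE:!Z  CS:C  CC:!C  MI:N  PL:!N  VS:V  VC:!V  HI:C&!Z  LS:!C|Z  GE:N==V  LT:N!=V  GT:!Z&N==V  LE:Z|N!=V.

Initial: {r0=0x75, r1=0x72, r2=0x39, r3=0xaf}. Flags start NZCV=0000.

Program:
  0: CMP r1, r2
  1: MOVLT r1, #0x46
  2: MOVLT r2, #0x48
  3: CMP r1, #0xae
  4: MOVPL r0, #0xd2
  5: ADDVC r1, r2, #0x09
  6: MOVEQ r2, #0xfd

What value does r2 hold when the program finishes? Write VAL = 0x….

VAL = 0x39

[0] flags=0010 → (cmp)
[1] flags=0010 LT?F → skip
[2] flags=0010 LT?F → skip
[3] flags=1001 → (cmp)
[4] flags=1001 PL?F → skip
[5] flags=1001 VC?F → skip
[6] flags=1001 EQ?F → skip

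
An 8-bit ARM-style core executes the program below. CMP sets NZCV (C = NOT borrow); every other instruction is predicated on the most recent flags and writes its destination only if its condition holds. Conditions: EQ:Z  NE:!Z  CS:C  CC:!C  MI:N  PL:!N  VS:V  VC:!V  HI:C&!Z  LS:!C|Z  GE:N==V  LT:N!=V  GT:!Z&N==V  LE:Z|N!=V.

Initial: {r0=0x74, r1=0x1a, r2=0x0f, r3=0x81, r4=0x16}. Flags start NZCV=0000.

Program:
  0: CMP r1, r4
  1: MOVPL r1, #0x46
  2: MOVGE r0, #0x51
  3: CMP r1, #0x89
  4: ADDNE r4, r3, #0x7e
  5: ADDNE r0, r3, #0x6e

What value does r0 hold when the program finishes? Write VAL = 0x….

VAL = 0xef

[0] flags=0010 → (cmp)
[1] flags=0010 PL?T → r1=0x46
[2] flags=0010 GE?T → r0=0x51
[3] flags=1001 → (cmp)
[4] flags=1001 NE?T → r4=0xff
[5] flags=1001 NE?T → r0=0xef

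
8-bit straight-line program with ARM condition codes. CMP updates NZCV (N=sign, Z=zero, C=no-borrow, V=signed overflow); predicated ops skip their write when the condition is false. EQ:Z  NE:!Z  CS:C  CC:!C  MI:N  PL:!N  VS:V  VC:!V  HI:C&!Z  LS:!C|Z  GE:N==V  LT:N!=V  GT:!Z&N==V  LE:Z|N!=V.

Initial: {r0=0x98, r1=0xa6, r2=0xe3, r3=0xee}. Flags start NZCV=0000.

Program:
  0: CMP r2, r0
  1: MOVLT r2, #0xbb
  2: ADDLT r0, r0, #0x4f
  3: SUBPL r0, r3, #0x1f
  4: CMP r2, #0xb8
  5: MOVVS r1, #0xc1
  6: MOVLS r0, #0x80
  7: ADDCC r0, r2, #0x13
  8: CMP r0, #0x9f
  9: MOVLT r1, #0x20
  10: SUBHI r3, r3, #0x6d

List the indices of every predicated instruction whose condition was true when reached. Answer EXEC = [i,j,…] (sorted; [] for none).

EXEC = [3,10]

0: ✓ CMP  NZCV=0010
1: · MOVLT
2: · ADDLT
3: ✓ SUBPL  r0←0xcf
4: ✓ CMP  NZCV=0010
5: · MOVVS
6: · MOVLS
7: · ADDCC
8: ✓ CMP  NZCV=0010
9: · MOVLT
10: ✓ SUBHI  r3←0x81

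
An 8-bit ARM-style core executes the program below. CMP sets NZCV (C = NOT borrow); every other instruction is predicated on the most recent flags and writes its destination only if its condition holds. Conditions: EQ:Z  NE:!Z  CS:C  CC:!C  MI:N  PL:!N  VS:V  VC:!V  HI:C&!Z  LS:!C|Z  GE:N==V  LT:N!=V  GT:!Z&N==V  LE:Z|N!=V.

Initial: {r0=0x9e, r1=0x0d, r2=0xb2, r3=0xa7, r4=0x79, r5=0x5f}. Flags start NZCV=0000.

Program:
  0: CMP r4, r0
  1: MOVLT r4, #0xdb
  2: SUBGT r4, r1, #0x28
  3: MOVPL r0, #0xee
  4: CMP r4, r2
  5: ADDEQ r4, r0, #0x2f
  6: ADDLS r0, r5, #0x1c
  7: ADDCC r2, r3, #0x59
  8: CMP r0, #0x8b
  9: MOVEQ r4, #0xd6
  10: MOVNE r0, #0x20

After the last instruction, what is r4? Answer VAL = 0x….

VAL = 0xe5

[0] flags=1001 → (cmp)
[1] flags=1001 LT?F → skip
[2] flags=1001 GT?T → r4=0xe5
[3] flags=1001 PL?F → skip
[4] flags=0010 → (cmp)
[5] flags=0010 EQ?F → skip
[6] flags=0010 LS?F → skip
[7] flags=0010 CC?F → skip
[8] flags=0010 → (cmp)
[9] flags=0010 EQ?F → skip
[10] flags=0010 NE?T → r0=0x20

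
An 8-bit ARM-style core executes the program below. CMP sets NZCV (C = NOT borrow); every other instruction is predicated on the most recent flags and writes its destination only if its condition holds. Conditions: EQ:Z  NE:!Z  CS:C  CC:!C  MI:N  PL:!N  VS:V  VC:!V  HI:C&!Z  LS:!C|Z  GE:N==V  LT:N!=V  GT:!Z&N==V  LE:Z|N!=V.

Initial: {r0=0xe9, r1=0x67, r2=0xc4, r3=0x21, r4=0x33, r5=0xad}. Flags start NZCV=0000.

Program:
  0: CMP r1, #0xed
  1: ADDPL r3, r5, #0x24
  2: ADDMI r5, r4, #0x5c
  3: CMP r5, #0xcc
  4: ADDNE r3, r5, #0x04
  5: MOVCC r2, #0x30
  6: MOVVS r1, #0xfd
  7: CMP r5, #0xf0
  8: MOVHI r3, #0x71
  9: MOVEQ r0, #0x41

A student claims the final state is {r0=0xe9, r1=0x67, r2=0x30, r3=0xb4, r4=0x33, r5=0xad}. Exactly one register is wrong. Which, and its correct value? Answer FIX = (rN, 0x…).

0: ✓ CMP  NZCV=0000
1: ✓ ADDPL  r3←0xd1
2: · ADDMI
3: ✓ CMP  NZCV=1000
4: ✓ ADDNE  r3←0xb1
5: ✓ MOVCC  r2←0x30
6: · MOVVS
7: ✓ CMP  NZCV=1000
8: · MOVHI
9: · MOVEQ

FIX = (r3, 0xb1)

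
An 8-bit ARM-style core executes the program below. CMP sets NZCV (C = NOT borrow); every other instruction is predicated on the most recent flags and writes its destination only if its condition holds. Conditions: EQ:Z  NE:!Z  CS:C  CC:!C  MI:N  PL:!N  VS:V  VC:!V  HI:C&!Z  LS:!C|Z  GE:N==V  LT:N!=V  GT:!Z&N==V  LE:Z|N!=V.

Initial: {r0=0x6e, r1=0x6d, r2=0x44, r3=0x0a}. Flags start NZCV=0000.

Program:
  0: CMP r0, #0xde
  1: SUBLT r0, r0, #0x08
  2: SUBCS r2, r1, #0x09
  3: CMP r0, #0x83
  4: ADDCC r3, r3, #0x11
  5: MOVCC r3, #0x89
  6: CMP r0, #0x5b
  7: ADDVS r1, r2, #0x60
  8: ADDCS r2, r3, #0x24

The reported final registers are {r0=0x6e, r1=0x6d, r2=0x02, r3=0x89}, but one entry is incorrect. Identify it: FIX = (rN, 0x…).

0: ✓ CMP  NZCV=1001
1: · SUBLT
2: · SUBCS
3: ✓ CMP  NZCV=1001
4: ✓ ADDCC  r3←0x1b
5: ✓ MOVCC  r3←0x89
6: ✓ CMP  NZCV=0010
7: · ADDVS
8: ✓ ADDCS  r2←0xad

FIX = (r2, 0xad)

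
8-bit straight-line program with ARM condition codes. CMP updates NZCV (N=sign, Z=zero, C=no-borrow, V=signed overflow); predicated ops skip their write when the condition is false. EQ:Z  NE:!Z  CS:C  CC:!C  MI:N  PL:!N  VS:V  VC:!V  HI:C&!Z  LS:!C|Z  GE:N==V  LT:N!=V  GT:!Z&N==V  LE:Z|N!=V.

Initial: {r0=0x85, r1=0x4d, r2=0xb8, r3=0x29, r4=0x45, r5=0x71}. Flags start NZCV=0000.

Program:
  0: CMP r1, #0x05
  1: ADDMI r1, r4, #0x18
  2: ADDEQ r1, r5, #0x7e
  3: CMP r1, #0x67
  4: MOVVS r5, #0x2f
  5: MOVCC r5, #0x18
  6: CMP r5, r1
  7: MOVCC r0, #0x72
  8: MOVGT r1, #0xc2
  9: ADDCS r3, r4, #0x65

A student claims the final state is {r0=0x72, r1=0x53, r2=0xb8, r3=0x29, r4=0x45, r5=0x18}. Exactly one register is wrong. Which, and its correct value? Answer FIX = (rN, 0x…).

FIX = (r1, 0x4d)

[0] flags=0010 → (cmp)
[1] flags=0010 MI?F → skip
[2] flags=0010 EQ?F → skip
[3] flags=1000 → (cmp)
[4] flags=1000 VS?F → skip
[5] flags=1000 CC?T → r5=0x18
[6] flags=1000 → (cmp)
[7] flags=1000 CC?T → r0=0x72
[8] flags=1000 GT?F → skip
[9] flags=1000 CS?F → skip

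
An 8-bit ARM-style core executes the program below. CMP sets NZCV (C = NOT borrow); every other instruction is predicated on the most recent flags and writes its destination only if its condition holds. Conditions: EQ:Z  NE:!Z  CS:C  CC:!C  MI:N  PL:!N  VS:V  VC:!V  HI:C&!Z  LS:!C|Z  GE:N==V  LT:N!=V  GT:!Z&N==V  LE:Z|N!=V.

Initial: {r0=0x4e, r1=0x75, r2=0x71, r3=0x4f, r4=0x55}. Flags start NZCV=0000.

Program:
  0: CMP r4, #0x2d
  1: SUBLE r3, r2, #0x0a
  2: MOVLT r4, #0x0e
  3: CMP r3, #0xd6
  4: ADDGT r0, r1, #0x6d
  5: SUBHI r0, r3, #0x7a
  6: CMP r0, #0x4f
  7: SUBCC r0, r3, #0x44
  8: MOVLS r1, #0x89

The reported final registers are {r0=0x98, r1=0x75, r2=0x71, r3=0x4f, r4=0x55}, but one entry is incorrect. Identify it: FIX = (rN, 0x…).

0: ✓ CMP  NZCV=0010
1: · SUBLE
2: · MOVLT
3: ✓ CMP  NZCV=0000
4: ✓ ADDGT  r0←0xe2
5: · SUBHI
6: ✓ CMP  NZCV=1010
7: · SUBCC
8: · MOVLS

FIX = (r0, 0xe2)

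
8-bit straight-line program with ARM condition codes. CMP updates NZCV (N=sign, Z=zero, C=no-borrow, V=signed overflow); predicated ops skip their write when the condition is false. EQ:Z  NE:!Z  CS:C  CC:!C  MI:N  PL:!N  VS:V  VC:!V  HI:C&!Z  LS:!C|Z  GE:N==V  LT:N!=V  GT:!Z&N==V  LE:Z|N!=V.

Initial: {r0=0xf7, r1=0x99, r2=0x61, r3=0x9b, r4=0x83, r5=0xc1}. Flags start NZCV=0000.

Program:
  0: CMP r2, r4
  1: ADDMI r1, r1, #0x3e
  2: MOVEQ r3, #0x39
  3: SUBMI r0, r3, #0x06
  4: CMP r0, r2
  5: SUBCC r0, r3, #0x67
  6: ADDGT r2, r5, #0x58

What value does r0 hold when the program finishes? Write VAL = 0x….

[0] flags=1001 → (cmp)
[1] flags=1001 MI?T → r1=0xd7
[2] flags=1001 EQ?F → skip
[3] flags=1001 MI?T → r0=0x95
[4] flags=0011 → (cmp)
[5] flags=0011 CC?F → skip
[6] flags=0011 GT?F → skip

VAL = 0x95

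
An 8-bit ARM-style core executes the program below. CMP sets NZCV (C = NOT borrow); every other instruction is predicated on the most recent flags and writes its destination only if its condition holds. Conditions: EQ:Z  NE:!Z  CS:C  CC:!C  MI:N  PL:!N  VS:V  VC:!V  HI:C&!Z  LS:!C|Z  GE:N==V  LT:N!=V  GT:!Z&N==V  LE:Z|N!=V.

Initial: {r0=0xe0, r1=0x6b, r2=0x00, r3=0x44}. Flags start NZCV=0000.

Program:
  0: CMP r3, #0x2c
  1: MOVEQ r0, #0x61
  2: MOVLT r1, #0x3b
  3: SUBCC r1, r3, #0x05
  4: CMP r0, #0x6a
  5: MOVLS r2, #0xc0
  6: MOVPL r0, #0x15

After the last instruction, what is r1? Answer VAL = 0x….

VAL = 0x6b

[0] flags=0010 → (cmp)
[1] flags=0010 EQ?F → skip
[2] flags=0010 LT?F → skip
[3] flags=0010 CC?F → skip
[4] flags=0011 → (cmp)
[5] flags=0011 LS?F → skip
[6] flags=0011 PL?T → r0=0x15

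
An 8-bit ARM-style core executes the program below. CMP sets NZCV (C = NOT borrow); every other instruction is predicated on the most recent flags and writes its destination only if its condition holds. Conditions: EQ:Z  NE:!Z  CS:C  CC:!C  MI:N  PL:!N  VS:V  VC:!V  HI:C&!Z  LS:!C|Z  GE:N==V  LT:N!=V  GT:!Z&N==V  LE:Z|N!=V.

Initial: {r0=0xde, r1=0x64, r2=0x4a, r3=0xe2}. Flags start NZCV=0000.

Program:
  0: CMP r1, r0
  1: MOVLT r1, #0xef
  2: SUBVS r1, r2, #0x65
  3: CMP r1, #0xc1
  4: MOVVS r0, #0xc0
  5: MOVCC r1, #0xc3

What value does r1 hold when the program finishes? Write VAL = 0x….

[0] flags=1001 → (cmp)
[1] flags=1001 LT?F → skip
[2] flags=1001 VS?T → r1=0xe5
[3] flags=0010 → (cmp)
[4] flags=0010 VS?F → skip
[5] flags=0010 CC?F → skip

VAL = 0xe5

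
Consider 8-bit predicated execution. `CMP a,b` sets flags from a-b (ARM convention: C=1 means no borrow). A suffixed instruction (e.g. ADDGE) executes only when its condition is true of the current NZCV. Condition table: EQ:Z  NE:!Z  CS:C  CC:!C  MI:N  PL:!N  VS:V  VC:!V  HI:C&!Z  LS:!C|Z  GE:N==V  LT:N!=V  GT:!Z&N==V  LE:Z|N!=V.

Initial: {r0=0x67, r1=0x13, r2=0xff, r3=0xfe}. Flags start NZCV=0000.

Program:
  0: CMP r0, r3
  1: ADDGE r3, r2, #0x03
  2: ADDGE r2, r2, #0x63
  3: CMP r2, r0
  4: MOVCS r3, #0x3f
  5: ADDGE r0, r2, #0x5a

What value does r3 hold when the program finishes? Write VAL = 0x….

VAL = 0x02

0: ✓ CMP  NZCV=0000
1: ✓ ADDGE  r3←0x02
2: ✓ ADDGE  r2←0x62
3: ✓ CMP  NZCV=1000
4: · MOVCS
5: · ADDGE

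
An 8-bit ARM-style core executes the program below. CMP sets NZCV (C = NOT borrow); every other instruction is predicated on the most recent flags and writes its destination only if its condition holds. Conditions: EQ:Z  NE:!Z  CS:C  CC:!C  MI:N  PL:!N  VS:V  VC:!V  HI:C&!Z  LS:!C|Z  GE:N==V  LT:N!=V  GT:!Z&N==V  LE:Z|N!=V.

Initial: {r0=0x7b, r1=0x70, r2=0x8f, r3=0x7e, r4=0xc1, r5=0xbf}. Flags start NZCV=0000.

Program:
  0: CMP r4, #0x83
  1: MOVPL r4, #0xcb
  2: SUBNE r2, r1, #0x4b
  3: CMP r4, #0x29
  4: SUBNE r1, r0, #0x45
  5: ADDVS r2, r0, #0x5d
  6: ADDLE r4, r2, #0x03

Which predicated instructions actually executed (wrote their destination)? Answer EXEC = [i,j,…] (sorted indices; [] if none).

0: ✓ CMP  NZCV=0010
1: ✓ MOVPL  r4←0xcb
2: ✓ SUBNE  r2←0x25
3: ✓ CMP  NZCV=1010
4: ✓ SUBNE  r1←0x36
5: · ADDVS
6: ✓ ADDLE  r4←0x28

EXEC = [1,2,4,6]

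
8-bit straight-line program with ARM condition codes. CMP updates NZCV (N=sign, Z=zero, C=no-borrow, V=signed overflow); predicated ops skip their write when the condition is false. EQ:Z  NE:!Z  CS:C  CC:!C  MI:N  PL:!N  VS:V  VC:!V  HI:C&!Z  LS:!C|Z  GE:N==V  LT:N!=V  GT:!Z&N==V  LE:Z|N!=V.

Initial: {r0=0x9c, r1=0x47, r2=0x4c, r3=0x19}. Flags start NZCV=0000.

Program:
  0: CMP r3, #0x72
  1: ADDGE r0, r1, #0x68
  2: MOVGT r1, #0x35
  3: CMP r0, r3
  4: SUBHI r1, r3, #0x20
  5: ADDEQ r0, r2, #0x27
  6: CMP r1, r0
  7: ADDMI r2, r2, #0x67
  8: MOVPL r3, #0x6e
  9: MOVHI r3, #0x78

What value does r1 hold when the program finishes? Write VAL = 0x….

VAL = 0xf9

[0] flags=1000 → (cmp)
[1] flags=1000 GE?F → skip
[2] flags=1000 GT?F → skip
[3] flags=1010 → (cmp)
[4] flags=1010 HI?T → r1=0xf9
[5] flags=1010 EQ?F → skip
[6] flags=0010 → (cmp)
[7] flags=0010 MI?F → skip
[8] flags=0010 PL?T → r3=0x6e
[9] flags=0010 HI?T → r3=0x78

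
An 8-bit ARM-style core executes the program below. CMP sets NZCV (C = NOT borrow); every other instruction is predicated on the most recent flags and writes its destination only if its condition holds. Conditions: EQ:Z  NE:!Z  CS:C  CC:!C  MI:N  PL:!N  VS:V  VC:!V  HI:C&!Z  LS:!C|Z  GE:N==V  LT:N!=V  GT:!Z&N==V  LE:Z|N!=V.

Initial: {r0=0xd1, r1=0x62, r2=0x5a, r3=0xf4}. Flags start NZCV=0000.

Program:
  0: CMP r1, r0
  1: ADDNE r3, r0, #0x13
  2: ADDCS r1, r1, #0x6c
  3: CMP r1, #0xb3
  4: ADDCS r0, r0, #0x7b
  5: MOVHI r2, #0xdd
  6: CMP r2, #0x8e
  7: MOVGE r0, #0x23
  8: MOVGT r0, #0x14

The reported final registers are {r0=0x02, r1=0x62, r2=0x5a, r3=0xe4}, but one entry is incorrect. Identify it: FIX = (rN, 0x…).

FIX = (r0, 0x14)

0: ✓ CMP  NZCV=1001
1: ✓ ADDNE  r3←0xe4
2: · ADDCS
3: ✓ CMP  NZCV=1001
4: · ADDCS
5: · MOVHI
6: ✓ CMP  NZCV=1001
7: ✓ MOVGE  r0←0x23
8: ✓ MOVGT  r0←0x14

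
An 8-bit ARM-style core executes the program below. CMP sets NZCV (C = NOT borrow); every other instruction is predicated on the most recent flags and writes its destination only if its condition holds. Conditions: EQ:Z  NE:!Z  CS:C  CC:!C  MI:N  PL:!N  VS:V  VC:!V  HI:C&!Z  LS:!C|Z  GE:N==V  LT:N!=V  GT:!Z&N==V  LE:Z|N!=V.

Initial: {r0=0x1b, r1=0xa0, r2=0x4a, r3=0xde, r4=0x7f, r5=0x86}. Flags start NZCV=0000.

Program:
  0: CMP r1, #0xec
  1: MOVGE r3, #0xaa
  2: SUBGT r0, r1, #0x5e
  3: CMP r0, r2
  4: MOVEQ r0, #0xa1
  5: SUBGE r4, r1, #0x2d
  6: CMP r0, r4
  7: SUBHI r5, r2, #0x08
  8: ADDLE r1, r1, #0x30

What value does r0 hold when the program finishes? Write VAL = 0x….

[0] flags=1000 → (cmp)
[1] flags=1000 GE?F → skip
[2] flags=1000 GT?F → skip
[3] flags=1000 → (cmp)
[4] flags=1000 EQ?F → skip
[5] flags=1000 GE?F → skip
[6] flags=1000 → (cmp)
[7] flags=1000 HI?F → skip
[8] flags=1000 LE?T → r1=0xd0

VAL = 0x1b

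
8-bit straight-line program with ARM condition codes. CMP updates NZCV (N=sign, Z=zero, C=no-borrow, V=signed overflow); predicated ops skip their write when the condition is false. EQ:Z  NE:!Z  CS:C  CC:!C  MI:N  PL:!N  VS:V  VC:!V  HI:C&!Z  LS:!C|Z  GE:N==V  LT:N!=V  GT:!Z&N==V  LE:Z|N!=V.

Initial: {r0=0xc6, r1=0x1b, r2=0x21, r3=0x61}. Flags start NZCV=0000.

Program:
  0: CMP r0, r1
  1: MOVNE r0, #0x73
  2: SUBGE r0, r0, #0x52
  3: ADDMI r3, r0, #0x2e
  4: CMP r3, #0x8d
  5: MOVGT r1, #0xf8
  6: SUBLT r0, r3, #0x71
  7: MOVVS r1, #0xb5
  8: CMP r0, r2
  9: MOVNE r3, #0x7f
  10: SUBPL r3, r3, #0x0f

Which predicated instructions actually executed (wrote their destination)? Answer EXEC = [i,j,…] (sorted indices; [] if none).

[0] flags=1010 → (cmp)
[1] flags=1010 NE?T → r0=0x73
[2] flags=1010 GE?F → skip
[3] flags=1010 MI?T → r3=0xa1
[4] flags=0010 → (cmp)
[5] flags=0010 GT?T → r1=0xf8
[6] flags=0010 LT?F → skip
[7] flags=0010 VS?F → skip
[8] flags=0010 → (cmp)
[9] flags=0010 NE?T → r3=0x7f
[10] flags=0010 PL?T → r3=0x70

EXEC = [1,3,5,9,10]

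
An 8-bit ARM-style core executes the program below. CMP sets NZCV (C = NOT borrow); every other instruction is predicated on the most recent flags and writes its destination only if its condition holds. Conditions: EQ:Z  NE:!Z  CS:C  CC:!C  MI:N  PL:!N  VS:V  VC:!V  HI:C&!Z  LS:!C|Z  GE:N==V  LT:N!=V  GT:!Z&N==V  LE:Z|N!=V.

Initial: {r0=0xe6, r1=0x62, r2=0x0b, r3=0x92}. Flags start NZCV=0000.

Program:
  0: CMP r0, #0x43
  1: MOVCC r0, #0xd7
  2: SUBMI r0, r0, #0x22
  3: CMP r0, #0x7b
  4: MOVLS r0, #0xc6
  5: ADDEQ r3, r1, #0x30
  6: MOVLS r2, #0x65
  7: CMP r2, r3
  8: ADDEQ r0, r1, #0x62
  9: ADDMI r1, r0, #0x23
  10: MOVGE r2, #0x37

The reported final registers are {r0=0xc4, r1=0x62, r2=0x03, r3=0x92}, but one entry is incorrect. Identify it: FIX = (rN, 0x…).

0: ✓ CMP  NZCV=1010
1: · MOVCC
2: ✓ SUBMI  r0←0xc4
3: ✓ CMP  NZCV=0011
4: · MOVLS
5: · ADDEQ
6: · MOVLS
7: ✓ CMP  NZCV=0000
8: · ADDEQ
9: · ADDMI
10: ✓ MOVGE  r2←0x37

FIX = (r2, 0x37)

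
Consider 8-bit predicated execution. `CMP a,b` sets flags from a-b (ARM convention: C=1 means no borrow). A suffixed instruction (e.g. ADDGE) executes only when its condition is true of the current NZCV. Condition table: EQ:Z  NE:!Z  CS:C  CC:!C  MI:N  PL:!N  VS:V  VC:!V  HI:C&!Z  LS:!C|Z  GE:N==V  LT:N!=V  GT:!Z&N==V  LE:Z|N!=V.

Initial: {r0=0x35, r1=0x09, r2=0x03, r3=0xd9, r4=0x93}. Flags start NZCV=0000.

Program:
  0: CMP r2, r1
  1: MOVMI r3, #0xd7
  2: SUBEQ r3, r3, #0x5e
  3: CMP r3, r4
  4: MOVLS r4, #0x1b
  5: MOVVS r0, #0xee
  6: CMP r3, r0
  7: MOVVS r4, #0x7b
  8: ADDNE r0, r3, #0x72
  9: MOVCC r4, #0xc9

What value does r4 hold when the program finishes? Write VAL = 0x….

VAL = 0x93

[0] flags=1000 → (cmp)
[1] flags=1000 MI?T → r3=0xd7
[2] flags=1000 EQ?F → skip
[3] flags=0010 → (cmp)
[4] flags=0010 LS?F → skip
[5] flags=0010 VS?F → skip
[6] flags=1010 → (cmp)
[7] flags=1010 VS?F → skip
[8] flags=1010 NE?T → r0=0x49
[9] flags=1010 CC?F → skip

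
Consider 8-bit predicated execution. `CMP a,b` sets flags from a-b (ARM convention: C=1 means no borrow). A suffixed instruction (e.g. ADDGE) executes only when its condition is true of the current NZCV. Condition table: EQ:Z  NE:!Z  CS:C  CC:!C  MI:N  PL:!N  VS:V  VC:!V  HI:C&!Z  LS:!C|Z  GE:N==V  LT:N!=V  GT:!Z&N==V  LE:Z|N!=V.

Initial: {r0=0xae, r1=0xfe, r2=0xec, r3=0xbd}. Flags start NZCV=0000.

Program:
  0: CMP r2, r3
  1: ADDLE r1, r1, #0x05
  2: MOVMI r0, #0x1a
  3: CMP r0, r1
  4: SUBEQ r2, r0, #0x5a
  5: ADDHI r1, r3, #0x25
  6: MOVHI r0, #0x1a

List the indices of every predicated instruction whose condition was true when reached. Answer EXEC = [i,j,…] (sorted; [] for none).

EXEC = []

0: ✓ CMP  NZCV=0010
1: · ADDLE
2: · MOVMI
3: ✓ CMP  NZCV=1000
4: · SUBEQ
5: · ADDHI
6: · MOVHI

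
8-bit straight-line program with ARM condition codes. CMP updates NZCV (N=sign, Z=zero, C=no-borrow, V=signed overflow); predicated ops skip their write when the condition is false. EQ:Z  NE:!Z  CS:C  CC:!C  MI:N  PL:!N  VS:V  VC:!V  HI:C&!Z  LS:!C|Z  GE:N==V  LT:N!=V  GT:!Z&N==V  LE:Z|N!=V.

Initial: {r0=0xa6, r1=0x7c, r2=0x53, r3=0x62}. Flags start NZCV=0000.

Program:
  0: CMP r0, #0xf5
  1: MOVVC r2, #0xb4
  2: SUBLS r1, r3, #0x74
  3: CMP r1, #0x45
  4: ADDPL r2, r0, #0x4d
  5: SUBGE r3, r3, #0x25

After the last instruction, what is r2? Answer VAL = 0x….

[0] flags=1000 → (cmp)
[1] flags=1000 VC?T → r2=0xb4
[2] flags=1000 LS?T → r1=0xee
[3] flags=1010 → (cmp)
[4] flags=1010 PL?F → skip
[5] flags=1010 GE?F → skip

VAL = 0xb4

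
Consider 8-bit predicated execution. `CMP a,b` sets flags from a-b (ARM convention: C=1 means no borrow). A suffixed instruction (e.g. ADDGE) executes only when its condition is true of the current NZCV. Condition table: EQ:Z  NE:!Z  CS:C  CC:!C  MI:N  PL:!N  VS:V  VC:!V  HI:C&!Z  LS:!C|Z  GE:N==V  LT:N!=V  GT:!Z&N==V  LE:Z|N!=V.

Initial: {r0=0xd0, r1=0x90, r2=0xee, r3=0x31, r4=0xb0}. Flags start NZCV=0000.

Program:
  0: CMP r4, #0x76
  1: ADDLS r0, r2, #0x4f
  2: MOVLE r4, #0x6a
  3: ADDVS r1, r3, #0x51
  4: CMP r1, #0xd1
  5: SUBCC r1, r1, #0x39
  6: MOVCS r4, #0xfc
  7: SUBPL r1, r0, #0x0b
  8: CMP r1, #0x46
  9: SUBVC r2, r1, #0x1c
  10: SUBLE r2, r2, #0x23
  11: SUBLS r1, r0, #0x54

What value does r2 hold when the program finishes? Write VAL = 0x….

VAL = 0x2d

0: ✓ CMP  NZCV=0011
1: · ADDLS
2: ✓ MOVLE  r4←0x6a
3: ✓ ADDVS  r1←0x82
4: ✓ CMP  NZCV=1000
5: ✓ SUBCC  r1←0x49
6: · MOVCS
7: · SUBPL
8: ✓ CMP  NZCV=0010
9: ✓ SUBVC  r2←0x2d
10: · SUBLE
11: · SUBLS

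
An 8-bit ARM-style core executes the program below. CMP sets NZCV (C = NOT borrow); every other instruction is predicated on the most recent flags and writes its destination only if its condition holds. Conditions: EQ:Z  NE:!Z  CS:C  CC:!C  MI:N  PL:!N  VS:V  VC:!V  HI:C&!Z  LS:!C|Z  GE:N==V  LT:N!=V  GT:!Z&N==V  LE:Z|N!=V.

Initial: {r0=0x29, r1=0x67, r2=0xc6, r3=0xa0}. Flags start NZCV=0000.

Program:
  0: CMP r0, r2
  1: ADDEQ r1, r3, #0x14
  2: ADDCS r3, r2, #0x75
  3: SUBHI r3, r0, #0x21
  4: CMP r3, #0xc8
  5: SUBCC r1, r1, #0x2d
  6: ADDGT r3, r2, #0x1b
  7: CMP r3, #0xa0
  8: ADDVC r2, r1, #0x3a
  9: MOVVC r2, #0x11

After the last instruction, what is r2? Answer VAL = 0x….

VAL = 0x11

[0] flags=0000 → (cmp)
[1] flags=0000 EQ?F → skip
[2] flags=0000 CS?F → skip
[3] flags=0000 HI?F → skip
[4] flags=1000 → (cmp)
[5] flags=1000 CC?T → r1=0x3a
[6] flags=1000 GT?F → skip
[7] flags=0110 → (cmp)
[8] flags=0110 VC?T → r2=0x74
[9] flags=0110 VC?T → r2=0x11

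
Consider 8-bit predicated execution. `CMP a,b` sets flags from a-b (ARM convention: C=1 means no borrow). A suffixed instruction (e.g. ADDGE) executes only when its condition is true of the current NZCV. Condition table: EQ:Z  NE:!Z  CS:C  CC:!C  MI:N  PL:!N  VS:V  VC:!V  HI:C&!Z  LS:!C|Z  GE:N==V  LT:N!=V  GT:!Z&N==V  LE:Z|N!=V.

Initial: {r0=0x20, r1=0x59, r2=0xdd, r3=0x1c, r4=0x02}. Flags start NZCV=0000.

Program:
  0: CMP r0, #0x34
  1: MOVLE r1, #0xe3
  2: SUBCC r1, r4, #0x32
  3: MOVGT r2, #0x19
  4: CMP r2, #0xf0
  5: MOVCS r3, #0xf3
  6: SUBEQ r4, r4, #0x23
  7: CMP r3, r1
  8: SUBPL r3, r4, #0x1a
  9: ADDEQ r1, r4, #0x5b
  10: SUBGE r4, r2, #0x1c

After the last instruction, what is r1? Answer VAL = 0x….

VAL = 0xd0

0: ✓ CMP  NZCV=1000
1: ✓ MOVLE  r1←0xe3
2: ✓ SUBCC  r1←0xd0
3: · MOVGT
4: ✓ CMP  NZCV=1000
5: · MOVCS
6: · SUBEQ
7: ✓ CMP  NZCV=0000
8: ✓ SUBPL  r3←0xe8
9: · ADDEQ
10: ✓ SUBGE  r4←0xc1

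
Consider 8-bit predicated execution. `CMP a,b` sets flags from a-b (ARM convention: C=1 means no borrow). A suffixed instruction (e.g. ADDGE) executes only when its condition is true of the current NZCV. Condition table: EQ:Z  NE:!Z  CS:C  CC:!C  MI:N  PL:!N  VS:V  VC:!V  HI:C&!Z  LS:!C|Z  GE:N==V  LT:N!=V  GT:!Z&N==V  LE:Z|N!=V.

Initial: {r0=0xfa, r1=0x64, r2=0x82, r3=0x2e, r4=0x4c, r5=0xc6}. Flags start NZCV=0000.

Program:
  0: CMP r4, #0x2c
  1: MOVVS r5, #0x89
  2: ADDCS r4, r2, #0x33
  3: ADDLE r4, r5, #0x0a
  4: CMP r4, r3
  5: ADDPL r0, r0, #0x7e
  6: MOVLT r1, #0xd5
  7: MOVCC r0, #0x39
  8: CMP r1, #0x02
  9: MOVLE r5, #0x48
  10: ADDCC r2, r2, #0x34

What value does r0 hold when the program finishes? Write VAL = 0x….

0: ✓ CMP  NZCV=0010
1: · MOVVS
2: ✓ ADDCS  r4←0xb5
3: · ADDLE
4: ✓ CMP  NZCV=1010
5: · ADDPL
6: ✓ MOVLT  r1←0xd5
7: · MOVCC
8: ✓ CMP  NZCV=1010
9: ✓ MOVLE  r5←0x48
10: · ADDCC

VAL = 0xfa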